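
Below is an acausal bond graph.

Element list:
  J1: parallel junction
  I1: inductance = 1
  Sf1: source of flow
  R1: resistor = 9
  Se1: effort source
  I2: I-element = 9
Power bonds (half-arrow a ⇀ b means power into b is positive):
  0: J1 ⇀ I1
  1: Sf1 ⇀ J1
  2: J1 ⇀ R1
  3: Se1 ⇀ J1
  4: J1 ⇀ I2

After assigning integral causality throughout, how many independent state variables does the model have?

2  (I1, I2 all integral)

β1 |Sf1  (source Sf1 imposes f)
β3 |J1  (source Se1 imposes e)
β0 |I1  (common-e at J1 fixed by 3)
β2 |R1  (common-e at J1 fixed by 3)
β4 |I2  (J1: bond 3 brought effort, rest push out)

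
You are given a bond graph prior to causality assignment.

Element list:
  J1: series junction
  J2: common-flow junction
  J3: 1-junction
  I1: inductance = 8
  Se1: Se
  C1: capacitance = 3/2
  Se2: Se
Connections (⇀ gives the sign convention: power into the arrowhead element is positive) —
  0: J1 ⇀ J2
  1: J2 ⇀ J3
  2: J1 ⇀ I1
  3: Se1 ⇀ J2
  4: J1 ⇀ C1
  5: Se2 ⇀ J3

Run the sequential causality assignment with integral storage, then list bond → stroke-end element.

bond 0 |J1
bond 1 |J2
bond 2 |I1
bond 3 |J2
bond 4 |J1
bond 5 |J3

b3 stroke→J2  (Se1 (Se) sets effort on bond)
b5 stroke→J3  (Se2: effort source, stroke at far end)
b1 stroke→J2  (J3 needs exactly one f-in)
b0 stroke→J1  (closing 1-jn rule on J2)
b2 stroke→I1  (I1 outputs flow p/I1)
b4 stroke→J1  (common-f at J1 fixed by 2)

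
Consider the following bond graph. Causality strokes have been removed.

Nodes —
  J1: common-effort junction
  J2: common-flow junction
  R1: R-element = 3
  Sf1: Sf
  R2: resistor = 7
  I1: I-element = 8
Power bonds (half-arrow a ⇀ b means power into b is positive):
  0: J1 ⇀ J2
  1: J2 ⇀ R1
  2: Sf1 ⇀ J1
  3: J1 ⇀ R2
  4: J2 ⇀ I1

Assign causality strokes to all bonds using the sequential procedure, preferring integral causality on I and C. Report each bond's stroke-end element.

b0 →J2
b1 →J2
b2 →Sf1
b3 →J1
b4 →I1

b2 →Sf1  (Sf1: flow source, stroke at near end)
b4 →I1  (I1: I, integral causality)
b0 →J2  (common-f at J2 fixed by 4)
b1 →J2  (J2: bond 4 brought flow, rest push out)
b3 →J1  (J1: last free bond brings effort in)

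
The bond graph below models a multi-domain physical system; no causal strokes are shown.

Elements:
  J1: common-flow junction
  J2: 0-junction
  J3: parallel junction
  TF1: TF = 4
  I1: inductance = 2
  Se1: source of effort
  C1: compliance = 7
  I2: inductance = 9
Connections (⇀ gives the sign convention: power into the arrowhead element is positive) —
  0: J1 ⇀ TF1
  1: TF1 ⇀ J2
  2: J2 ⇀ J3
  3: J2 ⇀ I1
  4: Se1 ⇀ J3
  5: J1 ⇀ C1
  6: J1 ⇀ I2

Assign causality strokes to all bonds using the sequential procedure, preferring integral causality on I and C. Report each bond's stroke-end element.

b0 →J1
b1 →TF1
b2 →J2
b3 →I1
b4 →J3
b5 →J1
b6 →I2

#4 stroke→J3  (Se1: effort source, stroke at far end)
#2 stroke→J2  (common-e at J3 fixed by 4)
#1 stroke→TF1  (0-jn J2 has e-setter on 2)
#3 stroke→I1  (J2 effort already set via bond 2)
#0 stroke→J1  (TF1: transformer flips bond 1)
#5 stroke→J1  (prefer integral on C1)
#6 stroke→I2  (closing 1-jn rule on J1)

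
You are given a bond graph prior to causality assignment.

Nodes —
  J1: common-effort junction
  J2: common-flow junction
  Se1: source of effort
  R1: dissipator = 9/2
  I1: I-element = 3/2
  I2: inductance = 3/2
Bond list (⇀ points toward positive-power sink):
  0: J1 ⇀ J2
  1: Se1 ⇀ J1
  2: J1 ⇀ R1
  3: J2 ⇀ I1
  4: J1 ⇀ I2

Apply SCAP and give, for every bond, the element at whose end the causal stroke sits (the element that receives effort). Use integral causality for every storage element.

bond 1 →J1  (Se1 (Se) sets effort on bond)
bond 0 →J2  (common-e at J1 fixed by 1)
bond 2 →R1  (0-jn J1 has e-setter on 1)
bond 4 →I2  (J1 effort already set via bond 1)
bond 3 →I1  (closing 1-jn rule on J2)

β0 stroke→J2
β1 stroke→J1
β2 stroke→R1
β3 stroke→I1
β4 stroke→I2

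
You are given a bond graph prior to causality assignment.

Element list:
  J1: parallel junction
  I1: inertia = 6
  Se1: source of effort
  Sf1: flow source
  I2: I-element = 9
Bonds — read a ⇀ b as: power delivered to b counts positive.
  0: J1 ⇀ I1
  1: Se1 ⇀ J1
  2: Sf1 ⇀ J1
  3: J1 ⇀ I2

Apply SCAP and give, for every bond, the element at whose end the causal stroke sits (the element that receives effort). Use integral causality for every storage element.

β1 |J1  (source Se1 imposes e)
β2 |Sf1  (Sf1: flow source, stroke at near end)
β0 |I1  (J1: bond 1 brought effort, rest push out)
β3 |I2  (0-jn J1 has e-setter on 1)

β0 stroke→I1
β1 stroke→J1
β2 stroke→Sf1
β3 stroke→I2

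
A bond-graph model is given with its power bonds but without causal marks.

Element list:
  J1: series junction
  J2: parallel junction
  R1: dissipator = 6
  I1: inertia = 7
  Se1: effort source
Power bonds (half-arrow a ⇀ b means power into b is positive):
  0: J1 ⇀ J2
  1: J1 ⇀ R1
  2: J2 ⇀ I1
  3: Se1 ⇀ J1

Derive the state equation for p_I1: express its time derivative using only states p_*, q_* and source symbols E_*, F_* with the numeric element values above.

dp_I1/dt = E_Se1 - 6*p_I1/7

bond 3 |J1  (Se1 fixes effort; stroke away)
bond 2 |I1  (prefer integral on I1)
bond 0 |J2  (J2: last free bond brings effort in)
bond 1 |J1  (1-jn J1 has f-setter on 0)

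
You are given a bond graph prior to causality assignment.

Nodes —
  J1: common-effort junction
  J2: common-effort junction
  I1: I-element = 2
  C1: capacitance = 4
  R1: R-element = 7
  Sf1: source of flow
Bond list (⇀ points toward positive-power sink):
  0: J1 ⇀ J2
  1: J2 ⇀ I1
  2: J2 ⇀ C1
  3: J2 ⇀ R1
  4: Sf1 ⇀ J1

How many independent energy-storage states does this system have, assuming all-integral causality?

2  (C1, I1 all integral)

β4 |Sf1  (Sf1 fixes flow; stroke at Sf1)
β0 |J1  (J1: last free bond brings effort in)
β1 |I1  (prefer integral on I1)
β2 |J2  (C1: C, integral causality)
β3 |R1  (0-jn J2 has e-setter on 2)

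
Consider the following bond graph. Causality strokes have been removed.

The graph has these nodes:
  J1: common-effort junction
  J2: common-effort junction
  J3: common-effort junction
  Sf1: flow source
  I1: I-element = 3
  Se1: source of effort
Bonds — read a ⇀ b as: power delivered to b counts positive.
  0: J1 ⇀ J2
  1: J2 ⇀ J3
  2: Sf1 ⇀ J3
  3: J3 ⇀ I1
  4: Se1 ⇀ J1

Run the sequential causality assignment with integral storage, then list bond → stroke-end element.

b2 →Sf1  (source Sf1 imposes f)
b4 →J1  (Se1 fixes effort; stroke away)
b0 →J2  (J1: bond 4 brought effort, rest push out)
b1 →J3  (common-e at J2 fixed by 0)
b3 →I1  (J3: bond 1 brought effort, rest push out)

b0 stroke→J2
b1 stroke→J3
b2 stroke→Sf1
b3 stroke→I1
b4 stroke→J1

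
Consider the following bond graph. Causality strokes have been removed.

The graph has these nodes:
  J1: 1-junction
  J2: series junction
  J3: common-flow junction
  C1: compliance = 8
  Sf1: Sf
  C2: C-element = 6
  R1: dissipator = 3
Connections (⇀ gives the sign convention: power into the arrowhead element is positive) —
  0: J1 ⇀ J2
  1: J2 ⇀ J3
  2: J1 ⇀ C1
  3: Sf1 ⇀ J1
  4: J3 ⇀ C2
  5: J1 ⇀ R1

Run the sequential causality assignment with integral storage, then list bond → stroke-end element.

#0 |J1
#1 |J2
#2 |J1
#3 |Sf1
#4 |J3
#5 |J1

b3 →Sf1  (Sf1 (Sf) sets flow on bond)
b0 →J1  (J1 flow already set via bond 3)
b2 →J1  (1-jn J1 has f-setter on 3)
b5 →J1  (1-jn J1 has f-setter on 3)
b1 →J2  (1-jn J2 has f-setter on 0)
b4 →J3  (J3 flow already set via bond 1)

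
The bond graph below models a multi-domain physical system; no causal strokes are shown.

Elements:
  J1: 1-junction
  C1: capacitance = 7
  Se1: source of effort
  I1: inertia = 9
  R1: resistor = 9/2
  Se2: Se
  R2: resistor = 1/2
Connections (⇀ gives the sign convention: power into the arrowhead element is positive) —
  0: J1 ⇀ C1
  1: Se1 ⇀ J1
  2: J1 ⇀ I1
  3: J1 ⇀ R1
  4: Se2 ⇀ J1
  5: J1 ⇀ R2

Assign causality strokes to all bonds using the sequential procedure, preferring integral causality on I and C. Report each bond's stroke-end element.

#1 stroke at J1  (Se1: effort source, stroke at far end)
#4 stroke at J1  (source Se2 imposes e)
#0 stroke at J1  (C1 outputs effort q/C1)
#2 stroke at I1  (prefer integral on I1)
#3 stroke at J1  (J1: bond 2 brought flow, rest push out)
#5 stroke at J1  (common-f at J1 fixed by 2)

bond 0 stroke at J1
bond 1 stroke at J1
bond 2 stroke at I1
bond 3 stroke at J1
bond 4 stroke at J1
bond 5 stroke at J1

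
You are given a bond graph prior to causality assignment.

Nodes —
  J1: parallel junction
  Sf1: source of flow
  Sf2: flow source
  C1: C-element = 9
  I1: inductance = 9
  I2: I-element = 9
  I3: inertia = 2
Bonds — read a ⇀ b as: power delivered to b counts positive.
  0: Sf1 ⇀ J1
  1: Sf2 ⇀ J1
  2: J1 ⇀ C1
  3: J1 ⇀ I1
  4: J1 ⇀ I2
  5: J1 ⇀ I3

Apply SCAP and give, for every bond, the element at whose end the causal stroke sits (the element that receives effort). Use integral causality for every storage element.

β0 stroke at Sf1
β1 stroke at Sf2
β2 stroke at J1
β3 stroke at I1
β4 stroke at I2
β5 stroke at I3

β0 |Sf1  (Sf1 fixes flow; stroke at Sf1)
β1 |Sf2  (Sf2 (Sf) sets flow on bond)
β2 |J1  (C1: C, integral causality)
β3 |I1  (J1: bond 2 brought effort, rest push out)
β4 |I2  (0-jn J1 has e-setter on 2)
β5 |I3  (J1 effort already set via bond 2)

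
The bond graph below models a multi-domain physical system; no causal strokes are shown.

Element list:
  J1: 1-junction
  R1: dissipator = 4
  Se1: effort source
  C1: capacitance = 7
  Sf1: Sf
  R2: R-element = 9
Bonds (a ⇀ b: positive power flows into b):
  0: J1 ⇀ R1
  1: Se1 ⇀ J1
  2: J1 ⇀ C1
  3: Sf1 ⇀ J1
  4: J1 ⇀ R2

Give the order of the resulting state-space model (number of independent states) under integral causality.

#1 |J1  (Se1 (Se) sets effort on bond)
#3 |Sf1  (Sf1: flow source, stroke at near end)
#0 |J1  (1-jn J1 has f-setter on 3)
#2 |J1  (J1 flow already set via bond 3)
#4 |J1  (common-f at J1 fixed by 3)

1  (C1 all integral)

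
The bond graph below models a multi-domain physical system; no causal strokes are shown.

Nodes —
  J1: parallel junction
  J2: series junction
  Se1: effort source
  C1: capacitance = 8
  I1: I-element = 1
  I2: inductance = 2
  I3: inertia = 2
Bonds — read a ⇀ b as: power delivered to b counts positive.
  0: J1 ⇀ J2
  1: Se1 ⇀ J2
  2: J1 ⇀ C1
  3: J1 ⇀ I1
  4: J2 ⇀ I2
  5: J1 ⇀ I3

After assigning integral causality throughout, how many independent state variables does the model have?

β1 stroke at J2  (Se1 (Se) sets effort on bond)
β2 stroke at J1  (prefer integral on C1)
β0 stroke at J2  (common-e at J1 fixed by 2)
β3 stroke at I1  (common-e at J1 fixed by 2)
β5 stroke at I3  (J1: bond 2 brought effort, rest push out)
β4 stroke at I2  (only one flow-in slot at J2)

4  (C1, I1, I2, I3 all integral)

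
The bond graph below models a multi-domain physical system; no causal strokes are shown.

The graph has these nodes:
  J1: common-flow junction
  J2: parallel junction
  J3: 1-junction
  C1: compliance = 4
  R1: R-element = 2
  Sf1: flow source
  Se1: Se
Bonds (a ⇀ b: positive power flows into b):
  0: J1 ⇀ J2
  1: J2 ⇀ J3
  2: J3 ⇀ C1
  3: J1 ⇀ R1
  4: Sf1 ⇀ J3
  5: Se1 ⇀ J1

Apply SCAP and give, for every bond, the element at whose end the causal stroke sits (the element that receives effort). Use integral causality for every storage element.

bond 4 stroke at Sf1  (Sf1: flow source, stroke at near end)
bond 5 stroke at J1  (source Se1 imposes e)
bond 1 stroke at J3  (J3: bond 4 brought flow, rest push out)
bond 2 stroke at J3  (1-jn J3 has f-setter on 4)
bond 0 stroke at J2  (J2: last free bond brings effort in)
bond 3 stroke at J1  (J1 flow already set via bond 0)

β0 stroke→J2
β1 stroke→J3
β2 stroke→J3
β3 stroke→J1
β4 stroke→Sf1
β5 stroke→J1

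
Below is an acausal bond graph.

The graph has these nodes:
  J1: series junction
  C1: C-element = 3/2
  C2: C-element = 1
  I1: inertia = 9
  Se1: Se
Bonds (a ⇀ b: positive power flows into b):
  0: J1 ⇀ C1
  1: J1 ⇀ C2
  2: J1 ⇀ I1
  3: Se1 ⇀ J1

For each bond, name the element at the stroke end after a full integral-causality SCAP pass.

β3 →J1  (Se1 (Se) sets effort on bond)
β0 →J1  (C1: C, integral causality)
β1 →J1  (C2 outputs effort q/C2)
β2 →I1  (closing 1-jn rule on J1)

bond 0 stroke at J1
bond 1 stroke at J1
bond 2 stroke at I1
bond 3 stroke at J1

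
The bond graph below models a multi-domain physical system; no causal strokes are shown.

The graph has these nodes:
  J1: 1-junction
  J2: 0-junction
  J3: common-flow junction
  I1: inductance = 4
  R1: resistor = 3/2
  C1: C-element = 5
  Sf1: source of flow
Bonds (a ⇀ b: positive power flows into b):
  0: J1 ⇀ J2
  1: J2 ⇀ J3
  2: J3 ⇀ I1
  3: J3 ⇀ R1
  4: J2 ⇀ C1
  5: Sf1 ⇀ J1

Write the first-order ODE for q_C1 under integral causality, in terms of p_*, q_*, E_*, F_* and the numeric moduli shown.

dq_C1/dt = F_Sf1 - p_I1/4

#5 stroke at Sf1  (Sf1: flow source, stroke at near end)
#0 stroke at J1  (J1: bond 5 brought flow, rest push out)
#2 stroke at I1  (prefer integral on I1)
#1 stroke at J3  (common-f at J3 fixed by 2)
#3 stroke at J3  (J3: bond 2 brought flow, rest push out)
#4 stroke at J2  (J2: last free bond brings effort in)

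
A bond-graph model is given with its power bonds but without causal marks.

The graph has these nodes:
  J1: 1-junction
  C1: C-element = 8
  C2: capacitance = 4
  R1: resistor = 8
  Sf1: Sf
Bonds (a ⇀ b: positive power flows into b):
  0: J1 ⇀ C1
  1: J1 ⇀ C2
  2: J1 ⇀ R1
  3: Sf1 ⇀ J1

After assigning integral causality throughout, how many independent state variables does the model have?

2  (C1, C2 all integral)

bond 3 →Sf1  (source Sf1 imposes f)
bond 0 →J1  (common-f at J1 fixed by 3)
bond 1 →J1  (J1: bond 3 brought flow, rest push out)
bond 2 →J1  (common-f at J1 fixed by 3)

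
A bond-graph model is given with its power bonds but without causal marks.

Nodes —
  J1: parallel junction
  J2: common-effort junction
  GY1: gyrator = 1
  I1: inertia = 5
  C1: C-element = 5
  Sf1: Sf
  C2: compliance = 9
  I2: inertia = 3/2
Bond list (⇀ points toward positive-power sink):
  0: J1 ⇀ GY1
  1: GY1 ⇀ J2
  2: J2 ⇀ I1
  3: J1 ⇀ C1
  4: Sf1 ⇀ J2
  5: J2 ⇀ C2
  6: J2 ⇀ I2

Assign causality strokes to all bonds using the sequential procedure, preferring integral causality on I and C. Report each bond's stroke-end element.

β0 stroke→GY1
β1 stroke→GY1
β2 stroke→I1
β3 stroke→J1
β4 stroke→Sf1
β5 stroke→J2
β6 stroke→I2

bond 4 |Sf1  (Sf1 (Sf) sets flow on bond)
bond 2 |I1  (I1 outputs flow p/I1)
bond 3 |J1  (C1 integral (e out))
bond 0 |GY1  (J1: bond 3 brought effort, rest push out)
bond 1 |GY1  (GY1: gyrator matches bond 0)
bond 5 |J2  (C2 outputs effort q/C2)
bond 6 |I2  (0-jn J2 has e-setter on 5)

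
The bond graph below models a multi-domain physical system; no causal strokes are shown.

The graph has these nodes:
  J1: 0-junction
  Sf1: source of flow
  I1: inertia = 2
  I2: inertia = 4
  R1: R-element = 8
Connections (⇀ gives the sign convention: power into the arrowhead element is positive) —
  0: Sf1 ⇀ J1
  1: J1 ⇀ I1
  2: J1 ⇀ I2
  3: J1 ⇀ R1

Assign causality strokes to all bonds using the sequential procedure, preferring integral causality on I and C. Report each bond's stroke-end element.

bond 0 stroke at Sf1  (Sf1: flow source, stroke at near end)
bond 1 stroke at I1  (I1 integral (f out))
bond 2 stroke at I2  (prefer integral on I2)
bond 3 stroke at J1  (J1: last free bond brings effort in)

bond 0 |Sf1
bond 1 |I1
bond 2 |I2
bond 3 |J1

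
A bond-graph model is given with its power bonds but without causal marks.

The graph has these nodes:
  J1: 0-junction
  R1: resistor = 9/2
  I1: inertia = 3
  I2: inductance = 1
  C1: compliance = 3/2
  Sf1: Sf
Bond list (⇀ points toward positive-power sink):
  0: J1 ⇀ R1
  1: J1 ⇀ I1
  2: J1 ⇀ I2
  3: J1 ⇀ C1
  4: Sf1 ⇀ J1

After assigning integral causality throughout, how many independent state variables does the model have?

b4 stroke→Sf1  (source Sf1 imposes f)
b1 stroke→I1  (prefer integral on I1)
b2 stroke→I2  (prefer integral on I2)
b3 stroke→J1  (C1: C, integral causality)
b0 stroke→R1  (0-jn J1 has e-setter on 3)

3  (C1, I1, I2 all integral)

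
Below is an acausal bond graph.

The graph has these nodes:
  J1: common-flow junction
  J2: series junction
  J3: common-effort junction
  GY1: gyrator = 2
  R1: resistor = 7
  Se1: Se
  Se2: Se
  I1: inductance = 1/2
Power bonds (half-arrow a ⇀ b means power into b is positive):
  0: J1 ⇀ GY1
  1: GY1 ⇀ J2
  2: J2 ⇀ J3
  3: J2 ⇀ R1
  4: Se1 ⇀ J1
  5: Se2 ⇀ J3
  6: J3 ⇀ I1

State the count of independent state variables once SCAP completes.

1  (I1 all integral)

#4 |J1  (Se1: effort source, stroke at far end)
#5 |J3  (Se2: effort source, stroke at far end)
#0 |GY1  (only one flow-in slot at J1)
#2 |J2  (common-e at J3 fixed by 5)
#6 |I1  (J3 effort already set via bond 5)
#1 |GY1  (GY1: gyrator matches bond 0)
#3 |J2  (J2: bond 1 brought flow, rest push out)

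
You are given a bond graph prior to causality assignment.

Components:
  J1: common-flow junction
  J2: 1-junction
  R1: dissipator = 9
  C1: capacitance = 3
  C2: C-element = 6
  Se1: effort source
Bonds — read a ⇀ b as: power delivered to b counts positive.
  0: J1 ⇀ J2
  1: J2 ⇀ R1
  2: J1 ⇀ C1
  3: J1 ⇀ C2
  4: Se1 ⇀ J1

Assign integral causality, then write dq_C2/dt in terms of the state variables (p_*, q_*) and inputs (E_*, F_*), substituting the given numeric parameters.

dq_C2/dt = E_Se1/9 - q_C1/27 - q_C2/54

#4 stroke at J1  (source Se1 imposes e)
#2 stroke at J1  (C1 outputs effort q/C1)
#3 stroke at J1  (C2 integral (e out))
#0 stroke at J2  (closing 1-jn rule on J1)
#1 stroke at R1  (closing 1-jn rule on J2)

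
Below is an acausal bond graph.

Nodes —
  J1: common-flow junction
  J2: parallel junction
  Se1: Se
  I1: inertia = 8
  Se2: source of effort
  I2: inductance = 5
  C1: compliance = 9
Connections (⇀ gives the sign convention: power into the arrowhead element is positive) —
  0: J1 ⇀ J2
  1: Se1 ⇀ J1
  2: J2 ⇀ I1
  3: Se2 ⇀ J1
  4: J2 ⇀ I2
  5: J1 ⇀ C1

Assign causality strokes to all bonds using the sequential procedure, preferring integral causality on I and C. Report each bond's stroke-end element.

bond 1 |J1  (Se1 fixes effort; stroke away)
bond 3 |J1  (Se2: effort source, stroke at far end)
bond 2 |I1  (I1 integral (f out))
bond 4 |I2  (prefer integral on I2)
bond 0 |J2  (only one effort-in slot at J2)
bond 5 |J1  (J1 flow already set via bond 0)

b0 |J2
b1 |J1
b2 |I1
b3 |J1
b4 |I2
b5 |J1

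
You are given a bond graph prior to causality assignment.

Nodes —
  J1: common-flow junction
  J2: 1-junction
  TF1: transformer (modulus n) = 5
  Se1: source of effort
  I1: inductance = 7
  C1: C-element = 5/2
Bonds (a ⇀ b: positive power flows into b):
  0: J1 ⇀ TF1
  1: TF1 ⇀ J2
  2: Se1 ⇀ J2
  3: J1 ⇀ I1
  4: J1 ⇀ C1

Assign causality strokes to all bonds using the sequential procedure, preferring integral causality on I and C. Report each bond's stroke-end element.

#0 stroke at J1
#1 stroke at TF1
#2 stroke at J2
#3 stroke at I1
#4 stroke at J1

#2 stroke at J2  (Se1: effort source, stroke at far end)
#1 stroke at TF1  (J2 needs exactly one f-in)
#0 stroke at J1  (TF1: transformer flips bond 1)
#3 stroke at I1  (I1 outputs flow p/I1)
#4 stroke at J1  (common-f at J1 fixed by 3)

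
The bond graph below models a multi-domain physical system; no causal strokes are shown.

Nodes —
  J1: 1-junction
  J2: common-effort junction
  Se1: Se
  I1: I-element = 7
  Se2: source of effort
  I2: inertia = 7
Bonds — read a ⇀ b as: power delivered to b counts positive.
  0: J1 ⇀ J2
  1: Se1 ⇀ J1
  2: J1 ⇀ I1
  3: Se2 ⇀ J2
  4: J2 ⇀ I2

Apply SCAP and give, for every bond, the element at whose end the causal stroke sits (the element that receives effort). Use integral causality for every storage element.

b0 →J1
b1 →J1
b2 →I1
b3 →J2
b4 →I2

#1 stroke→J1  (Se1: effort source, stroke at far end)
#3 stroke→J2  (source Se2 imposes e)
#0 stroke→J1  (0-jn J2 has e-setter on 3)
#4 stroke→I2  (J2: bond 3 brought effort, rest push out)
#2 stroke→I1  (only one flow-in slot at J1)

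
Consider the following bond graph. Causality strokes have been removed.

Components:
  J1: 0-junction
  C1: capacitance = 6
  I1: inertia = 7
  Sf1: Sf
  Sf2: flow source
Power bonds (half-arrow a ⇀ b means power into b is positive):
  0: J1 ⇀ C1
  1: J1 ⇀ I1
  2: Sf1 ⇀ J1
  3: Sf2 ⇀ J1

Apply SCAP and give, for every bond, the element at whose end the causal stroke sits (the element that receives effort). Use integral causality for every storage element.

b0 |J1
b1 |I1
b2 |Sf1
b3 |Sf2

β2 stroke at Sf1  (Sf1: flow source, stroke at near end)
β3 stroke at Sf2  (source Sf2 imposes f)
β0 stroke at J1  (C1: C, integral causality)
β1 stroke at I1  (J1 effort already set via bond 0)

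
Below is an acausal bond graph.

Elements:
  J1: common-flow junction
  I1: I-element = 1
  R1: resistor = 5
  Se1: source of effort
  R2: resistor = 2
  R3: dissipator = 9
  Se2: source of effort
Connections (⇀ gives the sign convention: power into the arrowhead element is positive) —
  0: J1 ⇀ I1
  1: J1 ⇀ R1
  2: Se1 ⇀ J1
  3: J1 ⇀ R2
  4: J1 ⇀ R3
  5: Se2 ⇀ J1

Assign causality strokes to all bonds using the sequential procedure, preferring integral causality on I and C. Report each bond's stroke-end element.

β0 |I1
β1 |J1
β2 |J1
β3 |J1
β4 |J1
β5 |J1

b2 |J1  (Se1: effort source, stroke at far end)
b5 |J1  (source Se2 imposes e)
b0 |I1  (I1: I, integral causality)
b1 |J1  (J1: bond 0 brought flow, rest push out)
b3 |J1  (J1: bond 0 brought flow, rest push out)
b4 |J1  (common-f at J1 fixed by 0)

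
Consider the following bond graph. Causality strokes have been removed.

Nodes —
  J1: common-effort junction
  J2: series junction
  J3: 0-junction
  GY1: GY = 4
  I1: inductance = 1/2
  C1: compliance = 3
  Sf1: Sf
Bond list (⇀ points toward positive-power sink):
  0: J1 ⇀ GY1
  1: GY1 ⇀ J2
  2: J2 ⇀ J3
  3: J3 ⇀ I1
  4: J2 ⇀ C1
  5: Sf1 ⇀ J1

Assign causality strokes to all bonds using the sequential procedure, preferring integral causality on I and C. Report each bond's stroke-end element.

β0 stroke→J1
β1 stroke→J2
β2 stroke→J3
β3 stroke→I1
β4 stroke→J2
β5 stroke→Sf1

β5 →Sf1  (Sf1: flow source, stroke at near end)
β0 →J1  (J1 needs exactly one e-in)
β1 →J2  (through GY1, causality inverts; strokes same side of GY1)
β3 →I1  (I1 outputs flow p/I1)
β2 →J3  (closing 0-jn rule on J3)
β4 →J2  (J2: bond 2 brought flow, rest push out)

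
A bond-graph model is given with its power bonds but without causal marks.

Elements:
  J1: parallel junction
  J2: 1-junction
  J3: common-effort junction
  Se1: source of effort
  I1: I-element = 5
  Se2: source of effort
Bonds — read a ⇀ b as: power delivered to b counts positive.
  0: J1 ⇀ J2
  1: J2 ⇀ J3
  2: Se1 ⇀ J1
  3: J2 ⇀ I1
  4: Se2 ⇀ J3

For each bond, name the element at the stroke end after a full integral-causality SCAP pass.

β2 stroke→J1  (Se1 fixes effort; stroke away)
β4 stroke→J3  (Se2 fixes effort; stroke away)
β0 stroke→J2  (J1: bond 2 brought effort, rest push out)
β1 stroke→J2  (0-jn J3 has e-setter on 4)
β3 stroke→I1  (closing 1-jn rule on J2)

b0 stroke at J2
b1 stroke at J2
b2 stroke at J1
b3 stroke at I1
b4 stroke at J3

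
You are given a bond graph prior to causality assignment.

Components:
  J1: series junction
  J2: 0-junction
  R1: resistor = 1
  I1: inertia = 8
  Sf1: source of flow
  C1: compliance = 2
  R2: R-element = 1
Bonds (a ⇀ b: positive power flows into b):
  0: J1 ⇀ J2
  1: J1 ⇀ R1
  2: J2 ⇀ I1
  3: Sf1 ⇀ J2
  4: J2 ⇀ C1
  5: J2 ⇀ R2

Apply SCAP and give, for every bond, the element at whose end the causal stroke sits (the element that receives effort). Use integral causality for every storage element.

#3 →Sf1  (Sf1 fixes flow; stroke at Sf1)
#2 →I1  (I1 integral (f out))
#4 →J2  (C1 integral (e out))
#0 →J1  (J2 effort already set via bond 4)
#5 →R2  (J2: bond 4 brought effort, rest push out)
#1 →R1  (closing 1-jn rule on J1)

#0 stroke→J1
#1 stroke→R1
#2 stroke→I1
#3 stroke→Sf1
#4 stroke→J2
#5 stroke→R2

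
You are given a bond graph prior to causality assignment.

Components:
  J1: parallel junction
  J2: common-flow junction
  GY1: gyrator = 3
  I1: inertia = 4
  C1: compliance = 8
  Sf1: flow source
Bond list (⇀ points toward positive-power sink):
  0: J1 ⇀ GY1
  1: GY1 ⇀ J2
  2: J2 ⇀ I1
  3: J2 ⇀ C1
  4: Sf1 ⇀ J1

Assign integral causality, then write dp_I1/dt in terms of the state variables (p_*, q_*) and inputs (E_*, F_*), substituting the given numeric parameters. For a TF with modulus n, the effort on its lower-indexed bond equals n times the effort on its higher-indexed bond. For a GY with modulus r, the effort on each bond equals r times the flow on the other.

b4 stroke→Sf1  (Sf1: flow source, stroke at near end)
b0 stroke→J1  (J1 needs exactly one e-in)
b1 stroke→J2  (GY1: gyrator matches bond 0)
b2 stroke→I1  (I1 outputs flow p/I1)
b3 stroke→J2  (common-f at J2 fixed by 2)

dp_I1/dt = 3*F_Sf1 - q_C1/8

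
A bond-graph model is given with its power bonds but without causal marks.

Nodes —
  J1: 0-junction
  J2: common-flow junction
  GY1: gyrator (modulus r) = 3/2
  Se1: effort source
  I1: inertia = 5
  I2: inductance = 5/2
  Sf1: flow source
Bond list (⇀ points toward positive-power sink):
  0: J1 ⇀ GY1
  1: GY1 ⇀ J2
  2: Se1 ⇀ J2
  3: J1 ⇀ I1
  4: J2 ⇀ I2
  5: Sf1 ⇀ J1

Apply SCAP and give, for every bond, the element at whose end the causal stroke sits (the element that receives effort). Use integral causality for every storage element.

b0 stroke at J1
b1 stroke at J2
b2 stroke at J2
b3 stroke at I1
b4 stroke at I2
b5 stroke at Sf1

bond 2 stroke at J2  (Se1: effort source, stroke at far end)
bond 5 stroke at Sf1  (Sf1 fixes flow; stroke at Sf1)
bond 3 stroke at I1  (I1: I, integral causality)
bond 0 stroke at J1  (J1 needs exactly one e-in)
bond 1 stroke at J2  (GY1: gyrator matches bond 0)
bond 4 stroke at I2  (J2: last free bond brings flow in)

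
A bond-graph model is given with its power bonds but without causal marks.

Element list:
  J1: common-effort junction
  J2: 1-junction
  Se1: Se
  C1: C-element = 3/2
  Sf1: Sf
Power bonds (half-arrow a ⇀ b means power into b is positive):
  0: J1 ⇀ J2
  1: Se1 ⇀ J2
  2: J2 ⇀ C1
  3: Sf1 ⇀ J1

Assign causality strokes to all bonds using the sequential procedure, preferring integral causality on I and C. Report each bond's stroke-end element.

bond 1 |J2  (source Se1 imposes e)
bond 3 |Sf1  (Sf1 (Sf) sets flow on bond)
bond 0 |J1  (J1 needs exactly one e-in)
bond 2 |J2  (1-jn J2 has f-setter on 0)

bond 0 |J1
bond 1 |J2
bond 2 |J2
bond 3 |Sf1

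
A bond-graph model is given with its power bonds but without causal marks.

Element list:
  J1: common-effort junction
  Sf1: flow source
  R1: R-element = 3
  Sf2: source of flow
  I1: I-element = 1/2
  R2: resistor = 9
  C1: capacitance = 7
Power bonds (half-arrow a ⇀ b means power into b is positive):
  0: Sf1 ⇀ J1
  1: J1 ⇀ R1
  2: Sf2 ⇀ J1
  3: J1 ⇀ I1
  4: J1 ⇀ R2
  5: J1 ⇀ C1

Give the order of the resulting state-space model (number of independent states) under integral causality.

b0 stroke→Sf1  (Sf1: flow source, stroke at near end)
b2 stroke→Sf2  (Sf2 fixes flow; stroke at Sf2)
b3 stroke→I1  (I1: I, integral causality)
b5 stroke→J1  (C1 outputs effort q/C1)
b1 stroke→R1  (common-e at J1 fixed by 5)
b4 stroke→R2  (J1 effort already set via bond 5)

2  (C1, I1 all integral)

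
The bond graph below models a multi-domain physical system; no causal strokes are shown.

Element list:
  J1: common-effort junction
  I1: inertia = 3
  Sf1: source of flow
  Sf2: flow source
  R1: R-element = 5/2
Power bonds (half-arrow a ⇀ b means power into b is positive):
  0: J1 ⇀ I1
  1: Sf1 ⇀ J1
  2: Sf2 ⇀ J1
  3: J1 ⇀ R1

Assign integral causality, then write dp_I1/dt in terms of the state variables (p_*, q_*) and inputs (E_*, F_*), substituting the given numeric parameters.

b1 |Sf1  (Sf1: flow source, stroke at near end)
b2 |Sf2  (Sf2 (Sf) sets flow on bond)
b0 |I1  (I1 integral (f out))
b3 |J1  (J1: last free bond brings effort in)

dp_I1/dt = 5*F_Sf1/2 + 5*F_Sf2/2 - 5*p_I1/6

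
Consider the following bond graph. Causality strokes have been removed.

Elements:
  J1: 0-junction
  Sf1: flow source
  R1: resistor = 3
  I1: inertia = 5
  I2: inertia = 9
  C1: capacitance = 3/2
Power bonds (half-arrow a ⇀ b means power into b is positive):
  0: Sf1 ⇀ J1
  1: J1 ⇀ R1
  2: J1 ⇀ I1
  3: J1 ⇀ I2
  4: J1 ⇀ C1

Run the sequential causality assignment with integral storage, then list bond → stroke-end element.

β0 stroke→Sf1
β1 stroke→R1
β2 stroke→I1
β3 stroke→I2
β4 stroke→J1

#0 |Sf1  (source Sf1 imposes f)
#2 |I1  (I1 outputs flow p/I1)
#3 |I2  (I2: I, integral causality)
#4 |J1  (C1 outputs effort q/C1)
#1 |R1  (J1: bond 4 brought effort, rest push out)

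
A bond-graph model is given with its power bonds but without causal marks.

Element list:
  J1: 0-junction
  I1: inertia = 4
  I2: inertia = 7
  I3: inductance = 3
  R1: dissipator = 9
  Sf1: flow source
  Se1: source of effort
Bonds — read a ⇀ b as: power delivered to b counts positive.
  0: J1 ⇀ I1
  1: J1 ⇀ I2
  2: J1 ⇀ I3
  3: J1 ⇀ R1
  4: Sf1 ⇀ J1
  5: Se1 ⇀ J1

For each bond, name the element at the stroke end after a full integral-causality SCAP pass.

#0 stroke at I1
#1 stroke at I2
#2 stroke at I3
#3 stroke at R1
#4 stroke at Sf1
#5 stroke at J1

#4 |Sf1  (Sf1 fixes flow; stroke at Sf1)
#5 |J1  (Se1 fixes effort; stroke away)
#0 |I1  (J1 effort already set via bond 5)
#1 |I2  (J1 effort already set via bond 5)
#2 |I3  (J1 effort already set via bond 5)
#3 |R1  (common-e at J1 fixed by 5)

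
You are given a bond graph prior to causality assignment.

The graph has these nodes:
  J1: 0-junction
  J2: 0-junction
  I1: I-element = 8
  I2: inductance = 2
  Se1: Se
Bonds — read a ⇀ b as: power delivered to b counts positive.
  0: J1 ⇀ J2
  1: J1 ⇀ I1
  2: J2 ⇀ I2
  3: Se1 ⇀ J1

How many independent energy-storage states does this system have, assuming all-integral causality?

2  (I1, I2 all integral)

bond 3 |J1  (Se1 (Se) sets effort on bond)
bond 0 |J2  (J1 effort already set via bond 3)
bond 1 |I1  (0-jn J1 has e-setter on 3)
bond 2 |I2  (J2 effort already set via bond 0)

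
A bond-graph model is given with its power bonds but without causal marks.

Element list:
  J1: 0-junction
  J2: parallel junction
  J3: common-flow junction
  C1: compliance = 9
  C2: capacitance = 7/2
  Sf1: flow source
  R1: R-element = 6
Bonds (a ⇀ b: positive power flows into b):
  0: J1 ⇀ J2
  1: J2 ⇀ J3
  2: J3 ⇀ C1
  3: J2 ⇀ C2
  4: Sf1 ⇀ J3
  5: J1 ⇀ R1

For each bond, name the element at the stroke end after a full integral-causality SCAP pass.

b4 stroke→Sf1  (source Sf1 imposes f)
b1 stroke→J3  (J3: bond 4 brought flow, rest push out)
b2 stroke→J3  (1-jn J3 has f-setter on 4)
b3 stroke→J2  (C2 integral (e out))
b0 stroke→J1  (0-jn J2 has e-setter on 3)
b5 stroke→R1  (common-e at J1 fixed by 0)

b0 stroke at J1
b1 stroke at J3
b2 stroke at J3
b3 stroke at J2
b4 stroke at Sf1
b5 stroke at R1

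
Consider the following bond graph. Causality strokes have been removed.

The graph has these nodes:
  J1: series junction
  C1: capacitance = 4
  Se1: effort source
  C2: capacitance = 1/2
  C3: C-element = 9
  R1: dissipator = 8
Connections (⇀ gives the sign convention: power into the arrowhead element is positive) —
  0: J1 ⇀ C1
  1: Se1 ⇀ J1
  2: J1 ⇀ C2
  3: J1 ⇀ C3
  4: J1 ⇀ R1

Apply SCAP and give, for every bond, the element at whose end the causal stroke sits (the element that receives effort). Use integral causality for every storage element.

#1 |J1  (Se1 (Se) sets effort on bond)
#0 |J1  (prefer integral on C1)
#2 |J1  (C2 integral (e out))
#3 |J1  (C3: C, integral causality)
#4 |R1  (J1: last free bond brings flow in)

β0 →J1
β1 →J1
β2 →J1
β3 →J1
β4 →R1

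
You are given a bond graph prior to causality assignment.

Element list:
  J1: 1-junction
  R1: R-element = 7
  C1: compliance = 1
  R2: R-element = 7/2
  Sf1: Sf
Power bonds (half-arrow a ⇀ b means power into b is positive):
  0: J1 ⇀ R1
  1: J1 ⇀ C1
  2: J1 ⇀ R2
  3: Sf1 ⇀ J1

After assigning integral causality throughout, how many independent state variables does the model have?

1  (C1 all integral)

b3 stroke at Sf1  (source Sf1 imposes f)
b0 stroke at J1  (J1: bond 3 brought flow, rest push out)
b1 stroke at J1  (J1 flow already set via bond 3)
b2 stroke at J1  (J1: bond 3 brought flow, rest push out)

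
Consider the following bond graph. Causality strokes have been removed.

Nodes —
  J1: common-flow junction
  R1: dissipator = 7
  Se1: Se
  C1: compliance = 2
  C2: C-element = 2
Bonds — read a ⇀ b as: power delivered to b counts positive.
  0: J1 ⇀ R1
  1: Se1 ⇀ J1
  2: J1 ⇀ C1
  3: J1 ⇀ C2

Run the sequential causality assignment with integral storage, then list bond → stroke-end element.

#0 |R1
#1 |J1
#2 |J1
#3 |J1

b1 →J1  (source Se1 imposes e)
b2 →J1  (prefer integral on C1)
b3 →J1  (C2: C, integral causality)
b0 →R1  (J1: last free bond brings flow in)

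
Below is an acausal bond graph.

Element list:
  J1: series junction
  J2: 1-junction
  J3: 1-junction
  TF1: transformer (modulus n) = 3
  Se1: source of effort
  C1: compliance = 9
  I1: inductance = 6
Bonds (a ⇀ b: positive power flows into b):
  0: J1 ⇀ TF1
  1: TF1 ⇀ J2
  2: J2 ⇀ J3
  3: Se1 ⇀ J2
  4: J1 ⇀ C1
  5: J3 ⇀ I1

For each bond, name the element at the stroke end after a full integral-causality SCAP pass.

b3 stroke at J2  (Se1 (Se) sets effort on bond)
b4 stroke at J1  (C1 integral (e out))
b0 stroke at TF1  (closing 1-jn rule on J1)
b1 stroke at J2  (through TF1, causality passes straight; one stroke at TF1)
b2 stroke at J3  (J2: last free bond brings flow in)
b5 stroke at I1  (closing 1-jn rule on J3)

bond 0 stroke→TF1
bond 1 stroke→J2
bond 2 stroke→J3
bond 3 stroke→J2
bond 4 stroke→J1
bond 5 stroke→I1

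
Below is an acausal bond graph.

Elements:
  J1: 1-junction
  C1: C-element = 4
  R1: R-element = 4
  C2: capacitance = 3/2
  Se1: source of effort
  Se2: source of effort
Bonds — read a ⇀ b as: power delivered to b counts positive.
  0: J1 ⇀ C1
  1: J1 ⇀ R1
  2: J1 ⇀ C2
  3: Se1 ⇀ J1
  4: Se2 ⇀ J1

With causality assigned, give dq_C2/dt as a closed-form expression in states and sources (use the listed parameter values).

bond 3 →J1  (Se1 (Se) sets effort on bond)
bond 4 →J1  (source Se2 imposes e)
bond 0 →J1  (C1 outputs effort q/C1)
bond 2 →J1  (prefer integral on C2)
bond 1 →R1  (only one flow-in slot at J1)

dq_C2/dt = E_Se1/4 + E_Se2/4 - q_C1/16 - q_C2/6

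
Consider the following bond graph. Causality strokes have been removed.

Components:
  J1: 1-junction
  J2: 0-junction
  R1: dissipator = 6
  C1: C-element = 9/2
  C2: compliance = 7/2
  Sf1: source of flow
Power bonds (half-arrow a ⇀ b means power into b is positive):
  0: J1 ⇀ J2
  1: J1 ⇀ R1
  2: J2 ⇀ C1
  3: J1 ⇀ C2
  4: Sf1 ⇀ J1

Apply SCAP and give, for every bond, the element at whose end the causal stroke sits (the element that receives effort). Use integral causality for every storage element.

bond 0 →J1
bond 1 →J1
bond 2 →J2
bond 3 →J1
bond 4 →Sf1

β4 stroke at Sf1  (Sf1: flow source, stroke at near end)
β0 stroke at J1  (common-f at J1 fixed by 4)
β1 stroke at J1  (1-jn J1 has f-setter on 4)
β3 stroke at J1  (J1: bond 4 brought flow, rest push out)
β2 stroke at J2  (closing 0-jn rule on J2)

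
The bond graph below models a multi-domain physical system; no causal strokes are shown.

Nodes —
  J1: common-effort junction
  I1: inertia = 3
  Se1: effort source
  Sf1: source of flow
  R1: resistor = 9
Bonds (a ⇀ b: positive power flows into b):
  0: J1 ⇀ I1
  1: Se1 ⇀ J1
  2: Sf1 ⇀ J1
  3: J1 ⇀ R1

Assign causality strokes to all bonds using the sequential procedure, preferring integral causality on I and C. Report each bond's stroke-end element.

b1 stroke→J1  (source Se1 imposes e)
b2 stroke→Sf1  (Sf1: flow source, stroke at near end)
b0 stroke→I1  (J1: bond 1 brought effort, rest push out)
b3 stroke→R1  (J1: bond 1 brought effort, rest push out)

#0 |I1
#1 |J1
#2 |Sf1
#3 |R1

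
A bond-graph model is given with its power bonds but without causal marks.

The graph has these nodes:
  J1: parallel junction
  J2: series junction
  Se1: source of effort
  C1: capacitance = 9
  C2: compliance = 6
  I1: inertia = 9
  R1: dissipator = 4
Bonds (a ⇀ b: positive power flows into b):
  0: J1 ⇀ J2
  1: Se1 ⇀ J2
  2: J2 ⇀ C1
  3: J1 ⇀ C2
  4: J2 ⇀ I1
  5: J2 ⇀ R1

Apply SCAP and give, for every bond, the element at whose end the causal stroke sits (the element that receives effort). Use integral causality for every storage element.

bond 0 stroke→J2
bond 1 stroke→J2
bond 2 stroke→J2
bond 3 stroke→J1
bond 4 stroke→I1
bond 5 stroke→J2

bond 1 stroke at J2  (Se1: effort source, stroke at far end)
bond 2 stroke at J2  (C1 integral (e out))
bond 3 stroke at J1  (prefer integral on C2)
bond 0 stroke at J2  (common-e at J1 fixed by 3)
bond 4 stroke at I1  (prefer integral on I1)
bond 5 stroke at J2  (common-f at J2 fixed by 4)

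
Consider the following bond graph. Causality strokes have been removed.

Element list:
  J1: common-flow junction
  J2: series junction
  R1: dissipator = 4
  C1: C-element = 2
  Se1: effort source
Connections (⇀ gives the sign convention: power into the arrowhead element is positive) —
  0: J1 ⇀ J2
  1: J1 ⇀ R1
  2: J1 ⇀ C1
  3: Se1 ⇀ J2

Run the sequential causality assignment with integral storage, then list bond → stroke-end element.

b0 →J1
b1 →R1
b2 →J1
b3 →J2

b3 |J2  (source Se1 imposes e)
b0 |J1  (J2: last free bond brings flow in)
b2 |J1  (C1 integral (e out))
b1 |R1  (closing 1-jn rule on J1)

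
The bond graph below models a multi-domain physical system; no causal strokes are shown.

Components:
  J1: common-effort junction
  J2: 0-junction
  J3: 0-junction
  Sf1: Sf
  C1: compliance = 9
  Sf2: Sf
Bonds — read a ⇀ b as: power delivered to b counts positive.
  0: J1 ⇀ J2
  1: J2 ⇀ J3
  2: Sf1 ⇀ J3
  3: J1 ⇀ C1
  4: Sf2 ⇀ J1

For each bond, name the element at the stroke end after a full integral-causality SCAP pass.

bond 2 →Sf1  (Sf1 (Sf) sets flow on bond)
bond 4 →Sf2  (Sf2 fixes flow; stroke at Sf2)
bond 1 →J3  (only one effort-in slot at J3)
bond 0 →J2  (closing 0-jn rule on J2)
bond 3 →J1  (closing 0-jn rule on J1)

β0 stroke at J2
β1 stroke at J3
β2 stroke at Sf1
β3 stroke at J1
β4 stroke at Sf2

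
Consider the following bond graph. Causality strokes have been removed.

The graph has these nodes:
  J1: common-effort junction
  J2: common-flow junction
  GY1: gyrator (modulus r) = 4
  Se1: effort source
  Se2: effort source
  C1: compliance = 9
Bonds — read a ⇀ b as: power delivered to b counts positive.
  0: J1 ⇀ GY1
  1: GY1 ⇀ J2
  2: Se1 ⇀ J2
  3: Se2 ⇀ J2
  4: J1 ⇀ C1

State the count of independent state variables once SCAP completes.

1  (C1 all integral)

#2 stroke→J2  (Se1 fixes effort; stroke away)
#3 stroke→J2  (source Se2 imposes e)
#1 stroke→GY1  (J2 needs exactly one f-in)
#0 stroke→GY1  (GY1: gyrator matches bond 1)
#4 stroke→J1  (closing 0-jn rule on J1)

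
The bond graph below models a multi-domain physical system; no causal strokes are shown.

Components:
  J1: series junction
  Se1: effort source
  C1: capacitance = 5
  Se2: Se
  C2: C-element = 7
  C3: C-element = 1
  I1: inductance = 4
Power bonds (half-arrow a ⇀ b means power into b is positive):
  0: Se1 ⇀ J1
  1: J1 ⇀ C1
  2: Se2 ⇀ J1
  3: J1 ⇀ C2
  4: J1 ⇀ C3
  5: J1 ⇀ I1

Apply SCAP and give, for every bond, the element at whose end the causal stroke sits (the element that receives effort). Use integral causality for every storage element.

β0 stroke→J1  (Se1: effort source, stroke at far end)
β2 stroke→J1  (Se2 fixes effort; stroke away)
β1 stroke→J1  (prefer integral on C1)
β3 stroke→J1  (C2: C, integral causality)
β4 stroke→J1  (C3 outputs effort q/C3)
β5 stroke→I1  (closing 1-jn rule on J1)

#0 →J1
#1 →J1
#2 →J1
#3 →J1
#4 →J1
#5 →I1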